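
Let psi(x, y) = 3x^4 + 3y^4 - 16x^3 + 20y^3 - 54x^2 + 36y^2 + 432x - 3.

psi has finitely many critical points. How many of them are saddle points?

psi separates as a function of x plus a function of y, so ∇psi=0 decouples.
∂psi/∂x = 12(x - 4)(x - 3)(x + 3) = 0 at x ∈ {-3, 3, 4}; ∂psi/∂y = 12y(y + 2)(y + 3) = 0 at y ∈ {-3, -2, 0}.
The Hessian is diagonal: diag(psi_xx, psi_yy). Second derivatives: psi_xx(-3)=504, psi_xx(3)=-72, psi_xx(4)=84; psi_yy(-3)=36, psi_yy(-2)=-24, psi_yy(0)=72.
Saddle points occur where the two diagonal entries have opposite signs: (-3, -2), (3, -3), (3, 0), (4, -2). Count: 4.

4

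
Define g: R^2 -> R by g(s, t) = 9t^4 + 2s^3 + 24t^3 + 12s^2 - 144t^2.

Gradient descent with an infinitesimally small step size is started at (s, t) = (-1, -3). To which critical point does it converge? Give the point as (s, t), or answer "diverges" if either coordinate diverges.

g is separable, so gradient descent decouples: s follows -∂g/∂s, t follows -∂g/∂t.
∂g/∂s = 6s(s + 4); at s=-1 this is -18, so s increases.
∂g/∂t = 36t(t - 2)(t + 4); at t=-3 this is 540, so t decreases.
s converges to its nearest critical value 0 (a local min of the s-part); t converges to -4. The iterate converges to (0, -4).

(0, -4)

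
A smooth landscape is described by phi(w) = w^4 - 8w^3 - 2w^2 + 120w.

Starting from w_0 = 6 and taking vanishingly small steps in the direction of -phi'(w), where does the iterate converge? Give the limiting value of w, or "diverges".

5

phi'(w) = 4(w - 5)(w - 3)(w + 2), so phi'(6) = 96.
Gradient descent moves in the -phi' direction, i.e. w is decreasing.
The nearest critical point in that direction is w = 5, where phi'' = 56 > 0 (a local minimum). The iterate converges there.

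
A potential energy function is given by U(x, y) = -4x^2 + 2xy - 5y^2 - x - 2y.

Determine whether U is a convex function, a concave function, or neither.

U is quadratic, so its Hessian is the constant matrix H = [[-8, 2], [2, -10]].
det(H) = 76, tr(H) = -18.
det(H) > 0 and tr(H) < 0, so H is negative definite everywhere: concave.

concave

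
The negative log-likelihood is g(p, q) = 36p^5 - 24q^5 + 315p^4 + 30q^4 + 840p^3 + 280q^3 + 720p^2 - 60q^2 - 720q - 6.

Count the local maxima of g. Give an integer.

4

g separates as a function of p plus a function of q, so ∇g=0 decouples.
∂g/∂p = 180p(p + 1)(p + 2)(p + 4) = 0 at p ∈ {-4, -2, -1, 0}; ∂g/∂q = -120(q - 3)(q - 1)(q + 1)(q + 2) = 0 at q ∈ {-2, -1, 1, 3}.
The Hessian is diagonal: diag(g_pp, g_qq). Second derivatives: g_pp(-4)=-4320, g_pp(-2)=720, g_pp(-1)=-540, g_pp(0)=1440; g_qq(-2)=1800, g_qq(-1)=-960, g_qq(1)=1440, g_qq(3)=-4800.
Local maxima occur where both diagonal entries negative: (-4, -1), (-4, 3), (-1, -1), (-1, 3). Count: 4.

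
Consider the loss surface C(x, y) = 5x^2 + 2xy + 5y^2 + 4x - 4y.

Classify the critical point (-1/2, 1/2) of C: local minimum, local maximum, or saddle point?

The Hessian of C is constant: H = [[10, 2], [2, 10]].
det(H) = 10·10 − 2² = 96.
det(H) > 0 and tr(H) = 20 > 0, so H is positive definite and the point is a local minimum.

local minimum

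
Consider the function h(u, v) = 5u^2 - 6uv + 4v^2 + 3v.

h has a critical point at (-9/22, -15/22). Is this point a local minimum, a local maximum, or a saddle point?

local minimum

The Hessian of h is constant: H = [[10, -6], [-6, 8]].
det(H) = 10·8 − (-6)² = 44.
det(H) > 0 and tr(H) = 18 > 0, so H is positive definite and the point is a local minimum.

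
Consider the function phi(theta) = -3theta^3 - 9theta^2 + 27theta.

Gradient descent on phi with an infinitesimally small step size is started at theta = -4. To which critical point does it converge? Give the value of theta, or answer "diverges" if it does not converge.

phi'(theta) = -9(theta - 1)(theta + 3), so phi'(-4) = -45.
Gradient descent moves in the -phi' direction, i.e. theta is increasing.
The nearest critical point in that direction is theta = -3, where phi'' = 36 > 0 (a local minimum). The iterate converges there.

-3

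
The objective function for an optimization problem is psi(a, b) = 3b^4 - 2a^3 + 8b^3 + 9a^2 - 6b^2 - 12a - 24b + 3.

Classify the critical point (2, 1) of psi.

saddle point

The mixed partial ∂²psi/∂a∂b is 0, so the Hessian at any point is diag(psi_aa, psi_bb) = diag(6(-2a + 3), 12(3b^2 + 4b - 1)).
At (2, 1): H = diag(-6, 72).
The eigenvalues have opposite signs, so H is indefinite: a saddle point.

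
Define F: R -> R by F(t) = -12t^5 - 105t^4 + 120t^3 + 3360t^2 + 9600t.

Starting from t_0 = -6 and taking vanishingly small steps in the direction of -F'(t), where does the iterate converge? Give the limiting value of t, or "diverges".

-5

F'(t) = -60(t - 4)(t + 2)(t + 4)(t + 5), so F'(-6) = -4800.
Gradient descent moves in the -F' direction, i.e. t is increasing.
The nearest critical point in that direction is t = -5, where F'' = 1620 > 0 (a local minimum). The iterate converges there.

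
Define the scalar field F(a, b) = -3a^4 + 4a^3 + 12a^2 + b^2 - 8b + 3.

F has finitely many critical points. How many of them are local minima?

1

F separates as a function of a plus a function of b, so ∇F=0 decouples.
∂F/∂a = -12a(a - 2)(a + 1) = 0 at a ∈ {-1, 0, 2}; ∂F/∂b = 2(b - 4) = 0 at b ∈ {4}.
The Hessian is diagonal: diag(F_aa, F_bb). Second derivatives: F_aa(-1)=-36, F_aa(0)=24, F_aa(2)=-72; F_bb(4)=2.
Local minima occur where both diagonal entries positive: (0, 4). Count: 1.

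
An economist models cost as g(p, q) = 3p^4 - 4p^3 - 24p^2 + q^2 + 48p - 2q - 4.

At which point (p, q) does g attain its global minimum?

g(p,q) separates as A(p) + B(q) − 4, so its minimum is min A + min B − 4.
A'(p) = 12(p - 2)(p - 1)(p + 2) vanishes at p ∈ {-2, 1, 2}; B'(q) = 2q - 2 vanishes at q ∈ {1}.
Local minima of A (where A''>0): A(-2)=-112, A(2)=16. Local minima of B: B(1)=-1.
So the global minimum of g is A(-2) + B(1) − 4 = -112 − 1 − 4 = -117, attained at (-2, 1).

(-2, 1)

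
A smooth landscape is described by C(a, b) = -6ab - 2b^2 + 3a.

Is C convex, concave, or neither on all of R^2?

neither

C is quadratic, so its Hessian is the constant matrix H = [[0, -6], [-6, -4]].
det(H) = -36, tr(H) = -4.
det(H) < 0, so H is indefinite: neither convex nor concave.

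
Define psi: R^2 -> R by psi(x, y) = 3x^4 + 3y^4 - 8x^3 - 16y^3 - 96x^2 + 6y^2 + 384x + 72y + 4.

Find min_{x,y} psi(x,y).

-1835

psi(x,y) separates as P(x) + Q(y) + 4, so its minimum is min P + min Q + 4.
P'(x) = 12(x - 4)(x - 2)(x + 4) vanishes at x ∈ {-4, 2, 4}; Q'(y) = 12(y - 3)(y - 2)(y + 1) vanishes at y ∈ {-1, 2, 3}.
Local minima of P (where P''>0): P(-4)=-1792, P(4)=256. Local minima of Q: Q(-1)=-47, Q(3)=81.
So the global minimum of psi is P(-4) + Q(-1) + 4 = -1792 − 47 + 4 = -1835, attained at (-4, -1).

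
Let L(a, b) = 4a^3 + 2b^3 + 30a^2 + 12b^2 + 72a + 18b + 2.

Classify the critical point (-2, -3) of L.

The mixed partial ∂²L/∂a∂b is 0, so the Hessian at any point is diag(L_aa, L_bb) = diag(12(2a + 5), 12(b + 2)).
At (-2, -3): H = diag(12, -12).
The eigenvalues have opposite signs, so H is indefinite: a saddle point.

saddle point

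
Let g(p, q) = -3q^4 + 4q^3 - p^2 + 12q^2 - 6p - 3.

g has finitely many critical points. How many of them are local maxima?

2

g separates as a function of p plus a function of q, so ∇g=0 decouples.
∂g/∂p = -2(p + 3) = 0 at p ∈ {-3}; ∂g/∂q = -12q(q - 2)(q + 1) = 0 at q ∈ {-1, 0, 2}.
The Hessian is diagonal: diag(g_pp, g_qq). Second derivatives: g_pp(-3)=-2; g_qq(-1)=-36, g_qq(0)=24, g_qq(2)=-72.
Local maxima occur where both diagonal entries negative: (-3, -1), (-3, 2). Count: 2.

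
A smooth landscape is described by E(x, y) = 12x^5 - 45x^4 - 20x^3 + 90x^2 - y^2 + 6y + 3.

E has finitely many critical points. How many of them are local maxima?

2

E separates as a function of x plus a function of y, so ∇E=0 decouples.
∂E/∂x = 60x(x - 3)(x - 1)(x + 1) = 0 at x ∈ {-1, 0, 1, 3}; ∂E/∂y = -2(y - 3) = 0 at y ∈ {3}.
The Hessian is diagonal: diag(E_xx, E_yy). Second derivatives: E_xx(-1)=-480, E_xx(0)=180, E_xx(1)=-240, E_xx(3)=1440; E_yy(3)=-2.
Local maxima occur where both diagonal entries negative: (-1, 3), (1, 3). Count: 2.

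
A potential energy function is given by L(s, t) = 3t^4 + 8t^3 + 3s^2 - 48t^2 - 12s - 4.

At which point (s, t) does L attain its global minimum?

(2, -4)

L(s,t) separates as P(s) + Q(t) − 4, so its minimum is min P + min Q − 4.
P'(s) = 6s - 12 vanishes at s ∈ {2}; Q'(t) = 12t(t - 2)(t + 4) vanishes at t ∈ {-4, 0, 2}.
Local minima of P (where P''>0): P(2)=-12. Local minima of Q: Q(-4)=-512, Q(2)=-80.
So the global minimum of L is P(2) + Q(-4) − 4 = -12 − 512 − 4 = -528, attained at (2, -4).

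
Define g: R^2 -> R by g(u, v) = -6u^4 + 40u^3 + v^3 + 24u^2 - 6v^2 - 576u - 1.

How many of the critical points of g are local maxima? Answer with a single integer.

2

g separates as a function of u plus a function of v, so ∇g=0 decouples.
∂g/∂u = -24(u - 4)(u - 3)(u + 2) = 0 at u ∈ {-2, 3, 4}; ∂g/∂v = 3v(v - 4) = 0 at v ∈ {0, 4}.
The Hessian is diagonal: diag(g_uu, g_vv). Second derivatives: g_uu(-2)=-720, g_uu(3)=120, g_uu(4)=-144; g_vv(0)=-12, g_vv(4)=12.
Local maxima occur where both diagonal entries negative: (-2, 0), (4, 0). Count: 2.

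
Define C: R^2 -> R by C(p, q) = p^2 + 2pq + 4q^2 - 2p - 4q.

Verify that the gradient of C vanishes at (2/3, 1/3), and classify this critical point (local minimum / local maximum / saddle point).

local minimum

∇C = (2p + 2q - 2, 2p + 8q - 4); substituting (2/3, 1/3) gives ∇C = (0, 0), so (2/3, 1/3) is indeed a critical point.
The Hessian of C is constant: H = [[2, 2], [2, 8]].
det(H) = 2·8 − 2² = 12.
det(H) > 0 and tr(H) = 10 > 0, so H is positive definite and the point is a local minimum.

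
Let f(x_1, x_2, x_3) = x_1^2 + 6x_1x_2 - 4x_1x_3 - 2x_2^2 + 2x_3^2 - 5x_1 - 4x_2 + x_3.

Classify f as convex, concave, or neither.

neither

f is quadratic, so its Hessian is the constant matrix H = [[2, 6, -4], [6, -4, 0], [-4, 0, 4]].
Leading principal minors: 2, -44, -112.
Neither pattern holds ⇒ H is indefinite ⇒ neither convex nor concave.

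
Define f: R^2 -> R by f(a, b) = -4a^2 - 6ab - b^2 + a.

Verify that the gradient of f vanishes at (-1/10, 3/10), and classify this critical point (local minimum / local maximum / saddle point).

saddle point

∇f = (-8a - 6b + 1, -6a - 2b); substituting (-1/10, 3/10) gives ∇f = (0, 0), so (-1/10, 3/10) is indeed a critical point.
The Hessian of f is constant: H = [[-8, -6], [-6, -2]].
det(H) = (-8)·(-2) − (-6)² = -20.
Since det(H) < 0, H is indefinite and the critical point is a saddle point.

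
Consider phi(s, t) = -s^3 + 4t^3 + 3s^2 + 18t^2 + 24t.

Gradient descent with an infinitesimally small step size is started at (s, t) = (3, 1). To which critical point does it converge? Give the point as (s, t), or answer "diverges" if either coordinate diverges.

diverges

phi is separable, so gradient descent decouples: s follows -∂phi/∂s, t follows -∂phi/∂t.
∂phi/∂s = -3s(s - 2); at s=3 this is -9, so s increases.
∂phi/∂t = 12(t + 1)(t + 2); at t=1 this is 72, so t decreases.
The s-coordinate has no critical point in that direction and runs off to infinity.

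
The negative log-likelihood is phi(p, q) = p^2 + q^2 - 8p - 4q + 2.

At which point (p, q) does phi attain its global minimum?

(4, 2)

phi(p,q) separates as A(p) + B(q) + 2, so its minimum is min A + min B + 2.
A'(p) = 2p - 8 vanishes at p ∈ {4}; B'(q) = 2q - 4 vanishes at q ∈ {2}.
Local minima of A (where A''>0): A(4)=-16. Local minima of B: B(2)=-4.
So the global minimum of phi is A(4) + B(2) + 2 = -16 − 4 + 2 = -18, attained at (4, 2).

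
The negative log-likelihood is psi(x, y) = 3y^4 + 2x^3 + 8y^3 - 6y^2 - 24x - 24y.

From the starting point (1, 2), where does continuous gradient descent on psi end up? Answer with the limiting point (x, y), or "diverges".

psi is separable, so gradient descent decouples: x follows -∂psi/∂x, y follows -∂psi/∂y.
∂psi/∂x = 6(x - 2)(x + 2); at x=1 this is -18, so x increases.
∂psi/∂y = 12(y - 1)(y + 1)(y + 2); at y=2 this is 144, so y decreases.
x converges to its nearest critical value 2 (a local min of the x-part); y converges to 1. The iterate converges to (2, 1).

(2, 1)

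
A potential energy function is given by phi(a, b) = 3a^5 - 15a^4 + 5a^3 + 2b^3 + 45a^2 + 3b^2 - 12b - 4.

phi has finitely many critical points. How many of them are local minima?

phi separates as a function of a plus a function of b, so ∇phi=0 decouples.
∂phi/∂a = 15a(a - 3)(a - 2)(a + 1) = 0 at a ∈ {-1, 0, 2, 3}; ∂phi/∂b = 6(b - 1)(b + 2) = 0 at b ∈ {-2, 1}.
The Hessian is diagonal: diag(phi_aa, phi_bb). Second derivatives: phi_aa(-1)=-180, phi_aa(0)=90, phi_aa(2)=-90, phi_aa(3)=180; phi_bb(-2)=-18, phi_bb(1)=18.
Local minima occur where both diagonal entries positive: (0, 1), (3, 1). Count: 2.

2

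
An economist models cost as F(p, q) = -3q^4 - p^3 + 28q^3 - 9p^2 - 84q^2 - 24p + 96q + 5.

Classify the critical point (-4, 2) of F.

The mixed partial ∂²F/∂p∂q is 0, so the Hessian at any point is diag(F_pp, F_qq) = diag(-6(p + 3), 12(-3q^2 + 14q - 14)).
At (-4, 2): H = diag(6, 24).
Both eigenvalues are positive, so H is positive definite: a local minimum.

local minimum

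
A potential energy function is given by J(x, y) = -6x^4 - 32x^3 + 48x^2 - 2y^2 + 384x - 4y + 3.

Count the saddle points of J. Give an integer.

J separates as a function of x plus a function of y, so ∇J=0 decouples.
∂J/∂x = -24(x - 2)(x + 2)(x + 4) = 0 at x ∈ {-4, -2, 2}; ∂J/∂y = -4(y + 1) = 0 at y ∈ {-1}.
The Hessian is diagonal: diag(J_xx, J_yy). Second derivatives: J_xx(-4)=-288, J_xx(-2)=192, J_xx(2)=-576; J_yy(-1)=-4.
Saddle points occur where the two diagonal entries have opposite signs: (-2, -1). Count: 1.

1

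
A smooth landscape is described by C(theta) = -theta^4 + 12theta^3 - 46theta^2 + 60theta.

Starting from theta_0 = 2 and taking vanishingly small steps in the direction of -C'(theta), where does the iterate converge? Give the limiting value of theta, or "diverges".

C'(theta) = -4(theta - 5)(theta - 3)(theta - 1), so C'(2) = -12.
Gradient descent moves in the -C' direction, i.e. theta is increasing.
The nearest critical point in that direction is theta = 3, where C'' = 16 > 0 (a local minimum). The iterate converges there.

3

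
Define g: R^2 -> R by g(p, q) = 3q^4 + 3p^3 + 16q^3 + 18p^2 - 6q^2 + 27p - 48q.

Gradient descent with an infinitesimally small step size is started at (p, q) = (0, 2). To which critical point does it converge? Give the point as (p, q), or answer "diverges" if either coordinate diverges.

(-1, 1)

g is separable, so gradient descent decouples: p follows -∂g/∂p, q follows -∂g/∂q.
∂g/∂p = 9(p + 1)(p + 3); at p=0 this is 27, so p decreases.
∂g/∂q = 12(q - 1)(q + 1)(q + 4); at q=2 this is 216, so q decreases.
p converges to its nearest critical value -1 (a local min of the p-part); q converges to 1. The iterate converges to (-1, 1).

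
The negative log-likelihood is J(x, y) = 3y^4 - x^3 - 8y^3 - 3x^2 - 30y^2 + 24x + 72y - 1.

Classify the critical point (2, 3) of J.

The mixed partial ∂²J/∂x∂y is 0, so the Hessian at any point is diag(J_xx, J_yy) = diag(-6(x + 1), 12(3y^2 - 4y - 5)).
At (2, 3): H = diag(-18, 120).
The eigenvalues have opposite signs, so H is indefinite: a saddle point.

saddle point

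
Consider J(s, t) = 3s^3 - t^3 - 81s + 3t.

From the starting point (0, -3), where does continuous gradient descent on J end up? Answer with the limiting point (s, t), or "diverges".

(3, -1)

J is separable, so gradient descent decouples: s follows -∂J/∂s, t follows -∂J/∂t.
∂J/∂s = 9(s - 3)(s + 3); at s=0 this is -81, so s increases.
∂J/∂t = -3(t - 1)(t + 1); at t=-3 this is -24, so t increases.
s converges to its nearest critical value 3 (a local min of the s-part); t converges to -1. The iterate converges to (3, -1).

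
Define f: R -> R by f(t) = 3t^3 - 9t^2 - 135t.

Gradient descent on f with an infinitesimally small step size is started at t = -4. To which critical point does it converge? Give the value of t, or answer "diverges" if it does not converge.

diverges

f'(t) = 9(t - 5)(t + 3), so f'(-4) = 81.
Gradient descent moves in the -f' direction, i.e. t is decreasing.
There is no critical point below t=-4, and f' keeps the same sign, so the iterate runs off to −∞.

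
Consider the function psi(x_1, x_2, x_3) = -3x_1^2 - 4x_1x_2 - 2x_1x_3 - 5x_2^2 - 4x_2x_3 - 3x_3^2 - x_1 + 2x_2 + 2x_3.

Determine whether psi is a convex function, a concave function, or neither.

concave

psi is quadratic, so its Hessian is the constant matrix H = [[-6, -4, -2], [-4, -10, -4], [-2, -4, -6]].
Leading principal minors: -6, 44, -192.
Signs alternate −, +, − ⇒ H ≺ 0 ⇒ concave.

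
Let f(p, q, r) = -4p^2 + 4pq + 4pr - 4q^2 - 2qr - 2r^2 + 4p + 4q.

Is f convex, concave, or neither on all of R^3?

concave

f is quadratic, so its Hessian is the constant matrix H = [[-8, 4, 4], [4, -8, -2], [4, -2, -4]].
Leading principal minors: -8, 48, -96.
Signs alternate −, +, − ⇒ H ≺ 0 ⇒ concave.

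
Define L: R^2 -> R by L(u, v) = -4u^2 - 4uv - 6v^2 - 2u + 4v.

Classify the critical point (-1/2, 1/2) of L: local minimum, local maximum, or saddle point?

The Hessian of L is constant: H = [[-8, -4], [-4, -12]].
det(H) = (-8)·(-12) − (-4)² = 80.
det(H) > 0 and tr(H) = -20 < 0, so H is negative definite and the point is a local maximum.

local maximum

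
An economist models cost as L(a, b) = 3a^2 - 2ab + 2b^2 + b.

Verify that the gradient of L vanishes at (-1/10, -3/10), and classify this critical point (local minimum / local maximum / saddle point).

∇L = (6a - 2b, -2a + 4b + 1); substituting (-1/10, -3/10) gives ∇L = (0, 0), so (-1/10, -3/10) is indeed a critical point.
The Hessian of L is constant: H = [[6, -2], [-2, 4]].
det(H) = 6·4 − (-2)² = 20.
det(H) > 0 and tr(H) = 10 > 0, so H is positive definite and the point is a local minimum.

local minimum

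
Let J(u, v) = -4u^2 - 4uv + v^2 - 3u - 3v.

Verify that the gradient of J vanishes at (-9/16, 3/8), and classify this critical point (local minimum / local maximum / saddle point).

saddle point

∇J = (-8u - 4v - 3, -4u + 2v - 3); substituting (-9/16, 3/8) gives ∇J = (0, 0), so (-9/16, 3/8) is indeed a critical point.
The Hessian of J is constant: H = [[-8, -4], [-4, 2]].
det(H) = (-8)·2 − (-4)² = -32.
Since det(H) < 0, H is indefinite and the critical point is a saddle point.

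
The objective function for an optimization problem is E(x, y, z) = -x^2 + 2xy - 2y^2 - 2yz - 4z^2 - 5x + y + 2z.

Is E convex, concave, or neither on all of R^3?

concave

E is quadratic, so its Hessian is the constant matrix H = [[-2, 2, 0], [2, -4, -2], [0, -2, -8]].
Leading principal minors: -2, 4, -24.
Signs alternate −, +, − ⇒ H ≺ 0 ⇒ concave.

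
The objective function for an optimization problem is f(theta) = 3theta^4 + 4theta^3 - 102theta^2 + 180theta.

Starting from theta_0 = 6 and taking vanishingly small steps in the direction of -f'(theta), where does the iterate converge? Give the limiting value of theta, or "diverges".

f'(theta) = 12(theta - 3)(theta - 1)(theta + 5), so f'(6) = 1980.
Gradient descent moves in the -f' direction, i.e. theta is decreasing.
The nearest critical point in that direction is theta = 3, where f'' = 192 > 0 (a local minimum). The iterate converges there.

3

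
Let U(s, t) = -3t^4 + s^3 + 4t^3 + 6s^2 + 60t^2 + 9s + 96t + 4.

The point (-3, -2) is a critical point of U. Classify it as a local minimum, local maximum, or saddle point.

The mixed partial ∂²U/∂s∂t is 0, so the Hessian at any point is diag(U_ss, U_tt) = diag(6(s + 2), 12(-3t^2 + 2t + 10)).
At (-3, -2): H = diag(-6, -72).
Both eigenvalues are negative, so H is negative definite: a local maximum.

local maximum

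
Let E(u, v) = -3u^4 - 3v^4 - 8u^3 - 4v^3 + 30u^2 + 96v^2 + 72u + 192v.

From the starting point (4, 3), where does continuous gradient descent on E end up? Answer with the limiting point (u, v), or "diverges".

E is separable, so gradient descent decouples: u follows -∂E/∂u, v follows -∂E/∂v.
∂E/∂u = -12(u - 2)(u + 1)(u + 3); at u=4 this is -840, so u increases.
∂E/∂v = -12(v - 4)(v + 1)(v + 4); at v=3 this is 336, so v decreases.
The u-coordinate has no critical point in that direction and runs off to infinity.

diverges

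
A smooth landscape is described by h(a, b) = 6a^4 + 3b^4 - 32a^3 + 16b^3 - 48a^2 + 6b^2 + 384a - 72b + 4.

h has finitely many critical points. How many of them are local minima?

h separates as a function of a plus a function of b, so ∇h=0 decouples.
∂h/∂a = 24(a - 4)(a - 2)(a + 2) = 0 at a ∈ {-2, 2, 4}; ∂h/∂b = 12(b - 1)(b + 2)(b + 3) = 0 at b ∈ {-3, -2, 1}.
The Hessian is diagonal: diag(h_aa, h_bb). Second derivatives: h_aa(-2)=576, h_aa(2)=-192, h_aa(4)=288; h_bb(-3)=48, h_bb(-2)=-36, h_bb(1)=144.
Local minima occur where both diagonal entries positive: (-2, -3), (-2, 1), (4, -3), (4, 1). Count: 4.

4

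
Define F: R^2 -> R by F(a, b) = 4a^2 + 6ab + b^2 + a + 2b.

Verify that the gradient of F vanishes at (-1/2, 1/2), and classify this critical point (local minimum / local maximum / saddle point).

saddle point

∇F = (8a + 6b + 1, 6a + 2b + 2); substituting (-1/2, 1/2) gives ∇F = (0, 0), so (-1/2, 1/2) is indeed a critical point.
The Hessian of F is constant: H = [[8, 6], [6, 2]].
det(H) = 8·2 − 6² = -20.
Since det(H) < 0, H is indefinite and the critical point is a saddle point.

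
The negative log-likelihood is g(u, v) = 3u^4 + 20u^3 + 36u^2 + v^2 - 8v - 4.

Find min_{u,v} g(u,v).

-20

g(u,v) separates as P(u) + Q(v) − 4, so its minimum is min P + min Q − 4.
P'(u) = 12u(u + 2)(u + 3) vanishes at u ∈ {-3, -2, 0}; Q'(v) = 2v - 8 vanishes at v ∈ {4}.
Local minima of P (where P''>0): P(-3)=27, P(0)=0. Local minima of Q: Q(4)=-16.
So the global minimum of g is P(0) + Q(4) − 4 = 0 − 16 − 4 = -20, attained at (0, 4).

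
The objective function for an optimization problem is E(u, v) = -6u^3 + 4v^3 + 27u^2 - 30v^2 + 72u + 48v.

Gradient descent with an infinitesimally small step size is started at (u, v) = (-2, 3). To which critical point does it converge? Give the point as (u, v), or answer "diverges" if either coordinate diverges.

E is separable, so gradient descent decouples: u follows -∂E/∂u, v follows -∂E/∂v.
∂E/∂u = -18(u - 4)(u + 1); at u=-2 this is -108, so u increases.
∂E/∂v = 12(v - 4)(v - 1); at v=3 this is -24, so v increases.
u converges to its nearest critical value -1 (a local min of the u-part); v converges to 4. The iterate converges to (-1, 4).

(-1, 4)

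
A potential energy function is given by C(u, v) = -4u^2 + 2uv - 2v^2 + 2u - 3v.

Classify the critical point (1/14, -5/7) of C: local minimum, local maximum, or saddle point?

local maximum

The Hessian of C is constant: H = [[-8, 2], [2, -4]].
det(H) = (-8)·(-4) − 2² = 28.
det(H) > 0 and tr(H) = -12 < 0, so H is negative definite and the point is a local maximum.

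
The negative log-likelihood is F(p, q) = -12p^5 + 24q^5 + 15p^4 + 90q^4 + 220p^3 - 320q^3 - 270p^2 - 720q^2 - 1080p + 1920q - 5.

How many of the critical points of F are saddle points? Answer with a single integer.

8

F separates as a function of p plus a function of q, so ∇F=0 decouples.
∂F/∂p = -60(p - 3)(p - 2)(p + 1)(p + 3) = 0 at p ∈ {-3, -1, 2, 3}; ∂F/∂q = 120(q - 2)(q - 1)(q + 2)(q + 4) = 0 at q ∈ {-4, -2, 1, 2}.
The Hessian is diagonal: diag(F_pp, F_qq). Second derivatives: F_pp(-3)=3600, F_pp(-1)=-1440, F_pp(2)=900, F_pp(3)=-1440; F_qq(-4)=-7200, F_qq(-2)=2880, F_qq(1)=-1800, F_qq(2)=2880.
Saddle points occur where the two diagonal entries have opposite signs: (-3, -4), (-3, 1), (-1, -2), (-1, 2), (2, -4), (2, 1), (3, -2), (3, 2). Count: 8.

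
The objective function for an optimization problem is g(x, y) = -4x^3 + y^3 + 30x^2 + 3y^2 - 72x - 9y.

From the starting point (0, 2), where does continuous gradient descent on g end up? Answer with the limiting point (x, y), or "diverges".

g is separable, so gradient descent decouples: x follows -∂g/∂x, y follows -∂g/∂y.
∂g/∂x = -12(x - 3)(x - 2); at x=0 this is -72, so x increases.
∂g/∂y = 3(y - 1)(y + 3); at y=2 this is 15, so y decreases.
x converges to its nearest critical value 2 (a local min of the x-part); y converges to 1. The iterate converges to (2, 1).

(2, 1)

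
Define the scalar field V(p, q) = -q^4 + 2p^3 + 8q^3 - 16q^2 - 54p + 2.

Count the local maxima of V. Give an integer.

V separates as a function of p plus a function of q, so ∇V=0 decouples.
∂V/∂p = 6(p - 3)(p + 3) = 0 at p ∈ {-3, 3}; ∂V/∂q = -4q(q - 4)(q - 2) = 0 at q ∈ {0, 2, 4}.
The Hessian is diagonal: diag(V_pp, V_qq). Second derivatives: V_pp(-3)=-36, V_pp(3)=36; V_qq(0)=-32, V_qq(2)=16, V_qq(4)=-32.
Local maxima occur where both diagonal entries negative: (-3, 0), (-3, 4). Count: 2.

2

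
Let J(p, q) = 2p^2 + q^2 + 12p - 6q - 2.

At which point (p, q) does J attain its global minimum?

J(p,q) separates as A(p) + B(q) − 2, so its minimum is min A + min B − 2.
A'(p) = 4p + 12 vanishes at p ∈ {-3}; B'(q) = 2q - 6 vanishes at q ∈ {3}.
Local minima of A (where A''>0): A(-3)=-18. Local minima of B: B(3)=-9.
So the global minimum of J is A(-3) + B(3) − 2 = -18 − 9 − 2 = -29, attained at (-3, 3).

(-3, 3)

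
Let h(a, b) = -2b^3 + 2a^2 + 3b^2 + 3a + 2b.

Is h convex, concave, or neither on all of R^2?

neither

The term -2b^3 is cubic, so the Hessian is not constant.
∂²h/∂b² = -12b + 6, which takes both signs as b varies (negative for sufficiently large b). A diagonal entry of the Hessian changing sign means the Hessian is neither positive- nor negative-semidefinite on all of R^2.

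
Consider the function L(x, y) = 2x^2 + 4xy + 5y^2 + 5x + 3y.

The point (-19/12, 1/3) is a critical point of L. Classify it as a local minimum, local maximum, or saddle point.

local minimum

The Hessian of L is constant: H = [[4, 4], [4, 10]].
det(H) = 4·10 − 4² = 24.
det(H) > 0 and tr(H) = 14 > 0, so H is positive definite and the point is a local minimum.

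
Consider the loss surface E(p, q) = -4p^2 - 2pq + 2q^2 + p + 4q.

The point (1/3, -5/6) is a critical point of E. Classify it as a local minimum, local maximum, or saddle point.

The Hessian of E is constant: H = [[-8, -2], [-2, 4]].
det(H) = (-8)·4 − (-2)² = -36.
Since det(H) < 0, H is indefinite and the critical point is a saddle point.

saddle point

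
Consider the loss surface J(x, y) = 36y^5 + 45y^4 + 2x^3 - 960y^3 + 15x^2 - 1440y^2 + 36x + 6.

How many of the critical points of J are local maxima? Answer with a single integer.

2

J separates as a function of x plus a function of y, so ∇J=0 decouples.
∂J/∂x = 6(x + 2)(x + 3) = 0 at x ∈ {-3, -2}; ∂J/∂y = 180y(y - 4)(y + 1)(y + 4) = 0 at y ∈ {-4, -1, 0, 4}.
The Hessian is diagonal: diag(J_xx, J_yy). Second derivatives: J_xx(-3)=-6, J_xx(-2)=6; J_yy(-4)=-17280, J_yy(-1)=2700, J_yy(0)=-2880, J_yy(4)=28800.
Local maxima occur where both diagonal entries negative: (-3, -4), (-3, 0). Count: 2.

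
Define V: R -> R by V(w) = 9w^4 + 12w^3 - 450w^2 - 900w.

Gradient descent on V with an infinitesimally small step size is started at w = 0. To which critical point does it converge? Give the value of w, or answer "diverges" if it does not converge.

V'(w) = 36(w - 5)(w + 1)(w + 5), so V'(0) = -900.
Gradient descent moves in the -V' direction, i.e. w is increasing.
The nearest critical point in that direction is w = 5, where V'' = 2160 > 0 (a local minimum). The iterate converges there.

5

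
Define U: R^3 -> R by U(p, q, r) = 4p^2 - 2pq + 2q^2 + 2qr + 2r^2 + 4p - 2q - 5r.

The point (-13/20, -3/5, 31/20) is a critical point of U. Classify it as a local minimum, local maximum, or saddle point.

The Hessian is constant: H = [[8, -2, 0], [-2, 4, 2], [0, 2, 4]].
Leading principal minors: Δ₁ = 8, Δ₂ = 28, Δ₃ = 80.
All leading minors are positive, so H is positive definite: a local minimum.

local minimum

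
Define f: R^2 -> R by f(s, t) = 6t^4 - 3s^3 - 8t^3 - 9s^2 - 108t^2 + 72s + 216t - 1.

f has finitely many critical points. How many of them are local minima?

f separates as a function of s plus a function of t, so ∇f=0 decouples.
∂f/∂s = -9(s - 2)(s + 4) = 0 at s ∈ {-4, 2}; ∂f/∂t = 24(t - 3)(t - 1)(t + 3) = 0 at t ∈ {-3, 1, 3}.
The Hessian is diagonal: diag(f_ss, f_tt). Second derivatives: f_ss(-4)=54, f_ss(2)=-54; f_tt(-3)=576, f_tt(1)=-192, f_tt(3)=288.
Local minima occur where both diagonal entries positive: (-4, -3), (-4, 3). Count: 2.

2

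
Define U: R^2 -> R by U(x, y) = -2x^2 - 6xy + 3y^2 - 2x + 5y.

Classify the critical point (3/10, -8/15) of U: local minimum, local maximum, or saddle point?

The Hessian of U is constant: H = [[-4, -6], [-6, 6]].
det(H) = (-4)·6 − (-6)² = -60.
Since det(H) < 0, H is indefinite and the critical point is a saddle point.

saddle point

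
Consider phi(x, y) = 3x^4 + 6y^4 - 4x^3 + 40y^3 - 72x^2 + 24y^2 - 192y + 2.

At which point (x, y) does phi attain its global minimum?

(4, 1)

phi(x,y) separates as P(x) + Q(y) + 2, so its minimum is min P + min Q + 2.
P'(x) = 12x(x - 4)(x + 3) vanishes at x ∈ {-3, 0, 4}; Q'(y) = 24(y - 1)(y + 2)(y + 4) vanishes at y ∈ {-4, -2, 1}.
Local minima of P (where P''>0): P(-3)=-297, P(4)=-640. Local minima of Q: Q(-4)=128, Q(1)=-122.
So the global minimum of phi is P(4) + Q(1) + 2 = -640 − 122 + 2 = -760, attained at (4, 1).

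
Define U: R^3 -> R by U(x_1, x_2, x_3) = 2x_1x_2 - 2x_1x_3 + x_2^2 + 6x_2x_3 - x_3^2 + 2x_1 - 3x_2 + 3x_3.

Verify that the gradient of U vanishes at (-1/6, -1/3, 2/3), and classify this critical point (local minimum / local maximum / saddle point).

∇U = (2x_2 - 2x_3 + 2, 2x_1 + 2x_2 + 6x_3 - 3, -2x_1 + 6x_2 - 2x_3 + 3); substituting (-1/6, -1/3, 2/3) gives ∇U = (0, 0, 0), so (-1/6, -1/3, 2/3) is indeed a critical point.
The Hessian is constant: H = [[0, 2, -2], [2, 2, 6], [-2, 6, -2]].
Leading principal minors: Δ₁ = 0, Δ₂ = -4, Δ₃ = -48.
The minors fit neither the all-positive nor the alternating-sign pattern, so H is indefinite: a saddle point.

saddle point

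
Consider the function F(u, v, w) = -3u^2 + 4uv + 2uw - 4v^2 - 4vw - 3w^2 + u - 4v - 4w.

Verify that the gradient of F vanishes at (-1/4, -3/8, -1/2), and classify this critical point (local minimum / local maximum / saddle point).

∇F = (-6u + 4v + 2w + 1, 4u - 8v - 4w - 4, 2u - 4v - 6w - 4); substituting (-1/4, -3/8, -1/2) gives ∇F = (0, 0, 0), so (-1/4, -3/8, -1/2) is indeed a critical point.
The Hessian is constant: H = [[-6, 4, 2], [4, -8, -4], [2, -4, -6]].
Leading principal minors: Δ₁ = -6, Δ₂ = 32, Δ₃ = -128.
The minors alternate sign starting negative (−, +, −), so H is negative definite: a local maximum.

local maximum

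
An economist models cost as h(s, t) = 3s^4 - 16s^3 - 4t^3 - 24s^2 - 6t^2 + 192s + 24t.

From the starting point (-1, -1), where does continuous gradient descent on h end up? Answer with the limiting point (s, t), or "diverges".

h is separable, so gradient descent decouples: s follows -∂h/∂s, t follows -∂h/∂t.
∂h/∂s = 12(s - 4)(s - 2)(s + 2); at s=-1 this is 180, so s decreases.
∂h/∂t = -12(t - 1)(t + 2); at t=-1 this is 24, so t decreases.
s converges to its nearest critical value -2 (a local min of the s-part); t converges to -2. The iterate converges to (-2, -2).

(-2, -2)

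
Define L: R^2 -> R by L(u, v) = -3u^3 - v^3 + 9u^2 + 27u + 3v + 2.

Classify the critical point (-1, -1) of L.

The mixed partial ∂²L/∂u∂v is 0, so the Hessian at any point is diag(L_uu, L_vv) = diag(18(-u + 1), -6v).
At (-1, -1): H = diag(36, 6).
Both eigenvalues are positive, so H is positive definite: a local minimum.

local minimum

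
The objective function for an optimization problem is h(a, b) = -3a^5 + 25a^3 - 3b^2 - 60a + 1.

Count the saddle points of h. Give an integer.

2

h separates as a function of a plus a function of b, so ∇h=0 decouples.
∂h/∂a = -15(a - 2)(a - 1)(a + 1)(a + 2) = 0 at a ∈ {-2, -1, 1, 2}; ∂h/∂b = -6b = 0 at b ∈ {0}.
The Hessian is diagonal: diag(h_aa, h_bb). Second derivatives: h_aa(-2)=180, h_aa(-1)=-90, h_aa(1)=90, h_aa(2)=-180; h_bb(0)=-6.
Saddle points occur where the two diagonal entries have opposite signs: (-2, 0), (1, 0). Count: 2.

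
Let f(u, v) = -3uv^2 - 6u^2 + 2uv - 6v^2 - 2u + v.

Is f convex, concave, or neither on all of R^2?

The term -3uv^2 is cubic, so the Hessian is not constant.
∂²f/∂v² = -6u - 12, which takes both signs as u varies (negative for sufficiently large u). A diagonal entry of the Hessian changing sign means the Hessian is neither positive- nor negative-semidefinite on all of R^2.

neither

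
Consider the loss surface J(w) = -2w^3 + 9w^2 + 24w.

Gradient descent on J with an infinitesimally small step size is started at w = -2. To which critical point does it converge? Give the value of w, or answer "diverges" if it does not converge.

J'(w) = -6(w - 4)(w + 1), so J'(-2) = -36.
Gradient descent moves in the -J' direction, i.e. w is increasing.
The nearest critical point in that direction is w = -1, where J'' = 30 > 0 (a local minimum). The iterate converges there.

-1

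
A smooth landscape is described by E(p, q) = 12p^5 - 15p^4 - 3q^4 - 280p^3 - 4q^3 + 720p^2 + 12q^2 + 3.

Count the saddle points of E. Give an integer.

6

E separates as a function of p plus a function of q, so ∇E=0 decouples.
∂E/∂p = 60p(p - 3)(p - 2)(p + 4) = 0 at p ∈ {-4, 0, 2, 3}; ∂E/∂q = -12q(q - 1)(q + 2) = 0 at q ∈ {-2, 0, 1}.
The Hessian is diagonal: diag(E_pp, E_qq). Second derivatives: E_pp(-4)=-10080, E_pp(0)=1440, E_pp(2)=-720, E_pp(3)=1260; E_qq(-2)=-72, E_qq(0)=24, E_qq(1)=-36.
Saddle points occur where the two diagonal entries have opposite signs: (-4, 0), (0, -2), (0, 1), (2, 0), (3, -2), (3, 1). Count: 6.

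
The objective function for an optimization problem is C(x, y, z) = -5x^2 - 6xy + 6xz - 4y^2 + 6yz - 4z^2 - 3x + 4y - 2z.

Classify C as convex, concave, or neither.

concave

C is quadratic, so its Hessian is the constant matrix H = [[-10, -6, 6], [-6, -8, 6], [6, 6, -8]].
Leading principal minors: -10, 44, -136.
Signs alternate −, +, − ⇒ H ≺ 0 ⇒ concave.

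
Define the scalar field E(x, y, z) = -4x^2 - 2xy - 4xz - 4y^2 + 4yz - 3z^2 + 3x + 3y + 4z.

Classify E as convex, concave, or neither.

concave

E is quadratic, so its Hessian is the constant matrix H = [[-8, -2, -4], [-2, -8, 4], [-4, 4, -6]].
Leading principal minors: -8, 60, -40.
Signs alternate −, +, − ⇒ H ≺ 0 ⇒ concave.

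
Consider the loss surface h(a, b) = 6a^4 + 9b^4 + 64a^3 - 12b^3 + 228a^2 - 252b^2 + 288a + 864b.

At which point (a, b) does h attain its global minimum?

h(a,b) separates as P(a) + Q(b), so its minimum is min P + min Q.
P'(a) = 24(a + 1)(a + 3)(a + 4) vanishes at a ∈ {-4, -3, -1}; Q'(b) = 36(b - 3)(b - 2)(b + 4) vanishes at b ∈ {-4, 2, 3}.
Local minima of P (where P''>0): P(-4)=-64, P(-1)=-118. Local minima of Q: Q(-4)=-4416, Q(3)=729.
So the global minimum of h is P(-1) + Q(-4) = -118 − 4416 = -4534, attained at (-1, -4).

(-1, -4)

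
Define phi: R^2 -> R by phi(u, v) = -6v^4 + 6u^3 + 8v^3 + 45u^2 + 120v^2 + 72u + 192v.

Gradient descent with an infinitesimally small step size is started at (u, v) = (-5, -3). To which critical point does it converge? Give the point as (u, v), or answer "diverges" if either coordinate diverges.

diverges

phi is separable, so gradient descent decouples: u follows -∂phi/∂u, v follows -∂phi/∂v.
∂phi/∂u = 18(u + 1)(u + 4); at u=-5 this is 72, so u decreases.
∂phi/∂v = -24(v - 4)(v + 1)(v + 2); at v=-3 this is 336, so v decreases.
The u-coordinate has no critical point in that direction and runs off to infinity.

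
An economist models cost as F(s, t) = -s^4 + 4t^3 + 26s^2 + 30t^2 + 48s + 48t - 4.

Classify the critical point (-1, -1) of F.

The mixed partial ∂²F/∂s∂t is 0, so the Hessian at any point is diag(F_ss, F_tt) = diag(4(-3s^2 + 13), 12(2t + 5)).
At (-1, -1): H = diag(40, 36).
Both eigenvalues are positive, so H is positive definite: a local minimum.

local minimum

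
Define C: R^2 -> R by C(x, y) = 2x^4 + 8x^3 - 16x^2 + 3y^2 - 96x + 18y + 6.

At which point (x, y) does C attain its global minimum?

(2, -3)

C(x,y) separates as P(x) + Q(y) + 6, so its minimum is min P + min Q + 6.
P'(x) = 8(x - 2)(x + 2)(x + 3) vanishes at x ∈ {-3, -2, 2}; Q'(y) = 6y + 18 vanishes at y ∈ {-3}.
Local minima of P (where P''>0): P(-3)=90, P(2)=-160. Local minima of Q: Q(-3)=-27.
So the global minimum of C is P(2) + Q(-3) + 6 = -160 − 27 + 6 = -181, attained at (2, -3).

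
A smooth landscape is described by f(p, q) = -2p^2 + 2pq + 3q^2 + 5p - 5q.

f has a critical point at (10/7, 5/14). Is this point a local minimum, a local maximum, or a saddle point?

saddle point

The Hessian of f is constant: H = [[-4, 2], [2, 6]].
det(H) = (-4)·6 − 2² = -28.
Since det(H) < 0, H is indefinite and the critical point is a saddle point.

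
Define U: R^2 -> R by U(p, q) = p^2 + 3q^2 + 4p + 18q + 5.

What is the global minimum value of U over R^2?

U(p,q) separates as A(p) + B(q) + 5, so its minimum is min A + min B + 5.
A'(p) = 2p + 4 vanishes at p ∈ {-2}; B'(q) = 6q + 18 vanishes at q ∈ {-3}.
Local minima of A (where A''>0): A(-2)=-4. Local minima of B: B(-3)=-27.
So the global minimum of U is A(-2) + B(-3) + 5 = -4 − 27 + 5 = -26, attained at (-2, -3).

-26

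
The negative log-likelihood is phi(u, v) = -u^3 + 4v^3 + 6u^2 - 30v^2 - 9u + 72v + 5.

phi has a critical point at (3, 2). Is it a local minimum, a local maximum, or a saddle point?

local maximum

The mixed partial ∂²phi/∂u∂v is 0, so the Hessian at any point is diag(phi_uu, phi_vv) = diag(6(-u + 2), 12(2v - 5)).
At (3, 2): H = diag(-6, -12).
Both eigenvalues are negative, so H is negative definite: a local maximum.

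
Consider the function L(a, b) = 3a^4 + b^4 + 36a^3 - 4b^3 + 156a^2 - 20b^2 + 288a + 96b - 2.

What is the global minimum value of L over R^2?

-473

L(a,b) separates as P(a) + Q(b) − 2, so its minimum is min P + min Q − 2.
P'(a) = 12(a + 2)(a + 3)(a + 4) vanishes at a ∈ {-4, -3, -2}; Q'(b) = 4(b - 4)(b - 2)(b + 3) vanishes at b ∈ {-3, 2, 4}.
Local minima of P (where P''>0): P(-4)=-192, P(-2)=-192. Local minima of Q: Q(-3)=-279, Q(4)=64.
So the global minimum of L is P(-4) + Q(-3) − 2 = -192 − 279 − 2 = -473, attained at (-4, -3).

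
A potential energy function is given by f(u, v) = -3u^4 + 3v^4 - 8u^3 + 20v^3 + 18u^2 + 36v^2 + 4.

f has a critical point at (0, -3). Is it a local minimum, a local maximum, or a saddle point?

local minimum

The mixed partial ∂²f/∂u∂v is 0, so the Hessian at any point is diag(f_uu, f_vv) = diag(12(-3u^2 - 4u + 3), 12(3v^2 + 10v + 6)).
At (0, -3): H = diag(36, 36).
Both eigenvalues are positive, so H is positive definite: a local minimum.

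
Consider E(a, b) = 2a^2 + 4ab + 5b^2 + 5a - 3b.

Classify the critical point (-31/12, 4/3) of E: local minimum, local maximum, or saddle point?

local minimum

The Hessian of E is constant: H = [[4, 4], [4, 10]].
det(H) = 4·10 − 4² = 24.
det(H) > 0 and tr(H) = 14 > 0, so H is positive definite and the point is a local minimum.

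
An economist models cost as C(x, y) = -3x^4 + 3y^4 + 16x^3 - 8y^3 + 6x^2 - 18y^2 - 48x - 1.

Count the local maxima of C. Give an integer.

C separates as a function of x plus a function of y, so ∇C=0 decouples.
∂C/∂x = -12(x - 4)(x - 1)(x + 1) = 0 at x ∈ {-1, 1, 4}; ∂C/∂y = 12y(y - 3)(y + 1) = 0 at y ∈ {-1, 0, 3}.
The Hessian is diagonal: diag(C_xx, C_yy). Second derivatives: C_xx(-1)=-120, C_xx(1)=72, C_xx(4)=-180; C_yy(-1)=48, C_yy(0)=-36, C_yy(3)=144.
Local maxima occur where both diagonal entries negative: (-1, 0), (4, 0). Count: 2.

2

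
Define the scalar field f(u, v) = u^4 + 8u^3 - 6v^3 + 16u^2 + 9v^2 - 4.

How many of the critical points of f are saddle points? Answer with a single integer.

f separates as a function of u plus a function of v, so ∇f=0 decouples.
∂f/∂u = 4u(u + 2)(u + 4) = 0 at u ∈ {-4, -2, 0}; ∂f/∂v = -18v(v - 1) = 0 at v ∈ {0, 1}.
The Hessian is diagonal: diag(f_uu, f_vv). Second derivatives: f_uu(-4)=32, f_uu(-2)=-16, f_uu(0)=32; f_vv(0)=18, f_vv(1)=-18.
Saddle points occur where the two diagonal entries have opposite signs: (-4, 1), (-2, 0), (0, 1). Count: 3.

3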